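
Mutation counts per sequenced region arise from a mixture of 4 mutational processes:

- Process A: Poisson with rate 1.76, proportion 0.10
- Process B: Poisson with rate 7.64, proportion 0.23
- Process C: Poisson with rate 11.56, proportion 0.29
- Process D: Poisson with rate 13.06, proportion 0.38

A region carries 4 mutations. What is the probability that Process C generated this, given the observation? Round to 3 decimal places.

0.080

The responsibility of component k is π_k f_k(x) divided by Σ_j π_j f_j(x).
Poisson probabilities:
  p_A = 0.068783
  p_B = 0.0682578
  p_C = 0.00709865
  p_D = 0.00258033
Unnormalised posteriors:
  π_A·p_A = 0.10 × 0.068783 = 0.0068783
  π_B·p_B = 0.23 × 0.0682578 = 0.0156993
  π_C·p_C = 0.29 × 0.00709865 = 0.00205861
  π_D·p_D = 0.38 × 0.00258033 = 0.000980526
Evidence: 0.0068783 + 0.0156993 + 0.00205861 + 0.000980526 = 0.0256167
P(Process C | 4 mutations) ≈ 0.080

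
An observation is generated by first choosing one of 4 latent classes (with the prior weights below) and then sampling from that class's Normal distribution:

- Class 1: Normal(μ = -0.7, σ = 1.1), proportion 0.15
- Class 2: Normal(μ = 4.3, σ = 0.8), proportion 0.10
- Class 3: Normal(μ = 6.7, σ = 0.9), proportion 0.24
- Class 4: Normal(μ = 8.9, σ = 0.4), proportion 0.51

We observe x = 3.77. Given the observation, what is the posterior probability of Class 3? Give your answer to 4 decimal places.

Posterior ∝ prior × likelihood, so P(k | x) ∝ π_k f_k(x); normalise over all components.
Component likelihoods at x = 3.77:
  f_1 = (1/(1.1·√(2π)))·exp(−(3.77−-0.7)²/(2·1.1²)) = 0.362675·exp(-8.25657) = 9.41314e-05
  f_2 = (1/(0.8·√(2π)))·exp(−(3.77−4.3)²/(2·0.8²)) = 0.498678·exp(-0.21945) = 0.400417
  f_3 = (1/(0.9·√(2π)))·exp(−(3.77−6.7)²/(2·0.9²)) = 0.443269·exp(-5.29932) = 0.00221412
  f_4 = (1/(0.4·√(2π)))·exp(−(3.77−8.9)²/(2·0.4²)) = 0.997356·exp(-82.24031) = 1.91574e-36
Multiply by the mixture weights:
  π_1·f_1 = 0.15 × 9.41314e-05 = 1.41197e-05
  π_2·f_2 = 0.10 × 0.400417 = 0.0400417
  π_3·f_3 = 0.24 × 0.00221412 = 0.000531389
  π_4·f_4 = 0.51 × 1.91574e-36 = 9.77026e-37
Evidence: 1.41197e-05 + 0.0400417 + 0.000531389 + 9.77026e-37 = 0.0405872
Responsibility of Class 3: 0.000531389 / 0.0405872 ≈ 0.0131

0.0131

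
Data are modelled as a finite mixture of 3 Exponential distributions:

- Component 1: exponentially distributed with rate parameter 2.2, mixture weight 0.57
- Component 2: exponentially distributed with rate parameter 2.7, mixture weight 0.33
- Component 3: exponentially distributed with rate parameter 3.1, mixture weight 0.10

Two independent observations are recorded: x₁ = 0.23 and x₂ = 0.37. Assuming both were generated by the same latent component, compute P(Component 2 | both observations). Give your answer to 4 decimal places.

Apply Bayes' rule: the posterior for each component is proportional to its prior times its likelihood at x.
Since both observations come from the same component, the likelihood for component k is f_k(x₁)·f_k(x₂).
  p_1 = [2.2·e^(−2.2·0.23) = 2.2·e^(−0.5060) = 1.32639] × [0.974781] = 1.29293
  p_2 = [2.7·e^(−2.7·0.23) = 2.7·e^(−0.6210) = 1.451] × [0.994268] = 1.44268
  p_3 = [3.1·e^(−3.1·0.23) = 3.1·e^(−0.7130) = 1.51953] × [0.984523] = 1.49601
Weight by the priors:
  π_1·p_1 = 0.57 × 1.29293 = 0.736973
  π_2·p_2 = 0.33 × 1.44268 = 0.476085
  π_3·p_3 = 0.10 × 1.49601 = 0.149601
Sum: 0.736973 + 0.476085 + 0.149601 = 1.36266
P(Component 2 | x) = 0.476085 / 1.36266 ≈ 0.3494

0.3494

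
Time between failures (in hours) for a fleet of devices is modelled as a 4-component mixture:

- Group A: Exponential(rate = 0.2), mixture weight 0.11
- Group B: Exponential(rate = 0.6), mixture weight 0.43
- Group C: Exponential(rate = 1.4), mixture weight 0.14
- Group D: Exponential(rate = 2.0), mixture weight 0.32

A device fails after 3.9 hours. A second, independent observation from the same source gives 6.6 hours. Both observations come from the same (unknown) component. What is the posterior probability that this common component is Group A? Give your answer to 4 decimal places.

P(component k | x) = w_k·f_k(x) / marginal(x), where marginal(x) = Σ_j w_j·f_j(x).
Since both observations come from the same component, the likelihood for component k is f_k(x₁)·f_k(x₂).
  L_A = [0.0916812] × [0.0534271] = 0.00489826
  L_B = [0.0577966] × [0.0114379] = 0.00066107
  L_C = [0.00595498] × [0.000135909] = 8.09333e-07
  L_D = [0.00081947] × [3.7012e-06] = 3.03302e-09
Weight by the priors:
  w_A·L_A = 0.11 × 0.00489826 = 0.000538808
  w_B·L_B = 0.43 × 0.00066107 = 0.00028426
  w_C·L_C = 0.14 × 8.09333e-07 = 1.13307e-07
  w_D·L_D = 0.32 × 3.03302e-09 = 9.70568e-10
Sum: 0.000538808 + 0.00028426 + 1.13307e-07 + 9.70568e-10 = 0.000823183
P(Group A | x) ≈ 0.6545

0.6545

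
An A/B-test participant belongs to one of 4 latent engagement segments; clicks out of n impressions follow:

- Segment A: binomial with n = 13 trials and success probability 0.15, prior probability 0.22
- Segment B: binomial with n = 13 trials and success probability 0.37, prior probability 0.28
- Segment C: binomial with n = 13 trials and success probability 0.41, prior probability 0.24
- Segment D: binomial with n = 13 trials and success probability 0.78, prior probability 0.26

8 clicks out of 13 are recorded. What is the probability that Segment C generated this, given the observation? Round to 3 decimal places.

Apply Bayes' rule: the posterior for each component is proportional to its prior times its likelihood at x.
Evaluate each component's likelihood at the observed value:
  f_A = C(13,8)·0.15^8·0.85^5 = 1287·2.56289e-07·0.443705 = 0.000146354
  f_B = C(13,8)·0.37^8·0.63^5 = 1287·0.000351248·0.0992437 = 0.0448637
  f_C = C(13,8)·0.41^8·0.59^5 = 1287·0.000798493·0.0714924 = 0.0734699
  f_D = C(13,8)·0.78^8·0.22^5 = 1287·0.137011·0.000515363 = 0.0908759
Unnormalised posteriors:
  π_A·f_A = 0.22 × 0.000146354 = 3.21978e-05
  π_B·f_B = 0.28 × 0.0448637 = 0.0125618
  π_C·f_C = 0.24 × 0.0734699 = 0.0176328
  π_D·f_D = 0.26 × 0.0908759 = 0.0236277
Normaliser: 3.21978e-05 + 0.0125618 + 0.0176328 + 0.0236277 = 0.0538545
So the posterior for Segment C is 0.0176328 / 0.0538545 ≈ 0.327.

0.327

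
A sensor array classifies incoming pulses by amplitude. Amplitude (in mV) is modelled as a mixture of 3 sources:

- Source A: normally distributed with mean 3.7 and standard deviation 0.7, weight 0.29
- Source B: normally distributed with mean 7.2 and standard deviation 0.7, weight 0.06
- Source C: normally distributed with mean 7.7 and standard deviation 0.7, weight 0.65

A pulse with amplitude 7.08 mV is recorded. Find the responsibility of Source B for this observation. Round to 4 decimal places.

0.1187

Posterior ∝ prior × likelihood, so P(k | x) ∝ P(Z=k) f_k(x); normalise over all components.
Evaluate each component's likelihood at the observed value:
  L_A = 4.93176e-06
  L_B = 0.561604
  L_C = 0.385001
Prior × likelihood for each component:
  P(Z=A)·L_A = 0.29 × 4.93176e-06 = 1.43021e-06
  P(Z=B)·L_B = 0.06 × 0.561604 = 0.0336963
  P(Z=C)·L_C = 0.65 × 0.385001 = 0.250251
Normaliser: 1.43021e-06 + 0.0336963 + 0.250251 = 0.283949
P(Source B | data) ≈ 0.1187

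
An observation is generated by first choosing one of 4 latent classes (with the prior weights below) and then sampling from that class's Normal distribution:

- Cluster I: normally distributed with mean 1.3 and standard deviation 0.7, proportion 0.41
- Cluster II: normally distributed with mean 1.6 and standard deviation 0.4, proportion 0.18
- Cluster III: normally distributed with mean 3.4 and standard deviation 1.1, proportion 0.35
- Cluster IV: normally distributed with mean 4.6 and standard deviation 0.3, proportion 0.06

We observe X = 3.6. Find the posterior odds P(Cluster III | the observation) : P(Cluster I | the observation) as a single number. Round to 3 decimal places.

Since P(k|x) ∝ w_k f_k(x), the posterior odds are w_i f_i(x) / (w_j f_j(x)).
Evaluate each component's likelihood at the observed value:
  L_I = (1/(0.7·√(2π)))·exp(−(3.6−1.3)²/(2·0.7²)) = 0.569918·exp(-5.39796) = 0.00257934
  L_II = (1/(0.4·√(2π)))·exp(−(3.6−1.6)²/(2·0.4²)) = 0.997356·exp(-12.50000) = 3.7168e-06
  L_III = (1/(1.1·√(2π)))·exp(−(3.6−3.4)²/(2·1.1²)) = 0.362675·exp(-0.01653) = 0.356729
  L_IV = (1/(0.3·√(2π)))·exp(−(3.6−4.6)²/(2·0.3²)) = 1.329808·exp(-5.55556) = 0.00514093
Odds = (0.35/0.41) × (0.356729/0.00257934) = 0.853659 × 138.303 ≈ 118.063

118.063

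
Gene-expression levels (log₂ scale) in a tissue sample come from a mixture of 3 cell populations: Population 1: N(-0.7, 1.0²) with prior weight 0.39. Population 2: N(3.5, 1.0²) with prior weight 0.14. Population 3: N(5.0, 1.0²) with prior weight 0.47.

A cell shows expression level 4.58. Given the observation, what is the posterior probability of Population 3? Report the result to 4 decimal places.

By Bayes' theorem, P(k | x) = π_k f_k(x) / Σ_j π_j f_j(x).
Normal densities:
  p_1 = 3.52527e-07
  p_2 = 0.222653
  p_3 = 0.365263
Unnormalised posteriors:
  π_1·p_1 = 0.39 × 3.52527e-07 = 1.37486e-07
  π_2·p_2 = 0.14 × 0.222653 = 0.0311715
  π_3·p_3 = 0.47 × 0.365263 = 0.171673
Normaliser: 1.37486e-07 + 0.0311715 + 0.171673 = 0.202845
So the posterior for Population 3 is 0.171673 / 0.202845 ≈ 0.8463.

0.8463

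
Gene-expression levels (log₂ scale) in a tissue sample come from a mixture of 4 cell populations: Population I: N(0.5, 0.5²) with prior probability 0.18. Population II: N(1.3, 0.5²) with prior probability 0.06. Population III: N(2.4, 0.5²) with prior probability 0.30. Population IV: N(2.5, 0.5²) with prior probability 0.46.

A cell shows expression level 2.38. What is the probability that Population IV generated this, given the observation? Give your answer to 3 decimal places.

0.594

The responsibility of component k is w_k f_k(x) divided by Σ_j w_j f_j(x).
Component likelihoods at x = 2.38:
  L_I = (1/(0.5·√(2π)))·exp(−(2.38−0.5)²/(2·0.5²)) = 0.797885·exp(-7.06880) = 0.000679202
  L_II = (1/(0.5·√(2π)))·exp(−(2.38−1.3)²/(2·0.5²)) = 0.797885·exp(-2.33280) = 0.0774137
  L_III = (1/(0.5·√(2π)))·exp(−(2.38−2.4)²/(2·0.5²)) = 0.797885·exp(-0.00080) = 0.797247
  L_IV = (1/(0.5·√(2π)))·exp(−(2.38−2.5)²/(2·0.5²)) = 0.797885·exp(-0.02880) = 0.775233
Unnormalised posteriors:
  w_I·L_I = 0.18 × 0.000679202 = 0.000122256
  w_II·L_II = 0.06 × 0.0774137 = 0.00464482
  w_III·L_III = 0.30 × 0.797247 = 0.239174
  w_IV·L_IV = 0.46 × 0.775233 = 0.356607
Normaliser: 0.000122256 + 0.00464482 + 0.239174 + 0.356607 = 0.600548
P(Population IV | x) = 0.356607 / 0.600548 ≈ 0.594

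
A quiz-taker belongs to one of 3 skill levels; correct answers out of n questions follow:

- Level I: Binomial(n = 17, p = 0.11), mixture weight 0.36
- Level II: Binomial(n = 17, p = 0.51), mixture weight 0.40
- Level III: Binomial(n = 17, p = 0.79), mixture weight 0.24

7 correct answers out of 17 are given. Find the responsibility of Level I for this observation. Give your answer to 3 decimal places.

0.008

Posterior ∝ prior × likelihood, so P(k | x) ∝ π_k f_k(x); normalise over all components.
Component likelihoods at x = 7 correct answers out of 17:
  L_I = 0.00118175
  L_II = 0.13926
  L_III = 0.000622956
Weight by the priors:
  π_I·L_I = 0.36 × 0.00118175 = 0.000425428
  π_II·L_II = 0.40 × 0.13926 = 0.0557041
  π_III·L_III = 0.24 × 0.000622956 = 0.000149509
Denominator: 0.000425428 + 0.0557041 + 0.000149509 = 0.056279
So the posterior for Level I is 0.000425428 / 0.056279 ≈ 0.008.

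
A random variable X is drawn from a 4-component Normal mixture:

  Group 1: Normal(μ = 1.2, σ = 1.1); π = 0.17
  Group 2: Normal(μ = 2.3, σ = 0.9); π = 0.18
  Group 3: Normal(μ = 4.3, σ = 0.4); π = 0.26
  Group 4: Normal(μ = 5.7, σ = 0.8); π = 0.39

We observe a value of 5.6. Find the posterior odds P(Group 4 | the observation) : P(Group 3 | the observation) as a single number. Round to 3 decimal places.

146.314

The posterior odds equal the prior odds times the likelihood ratio: (P(Z=i)/P(Z=j))·(f_i(x)/f_j(x)).
Normal densities:
  f_1 = 0.000121664
  f_2 = 0.000533634
  f_3 = 0.00507262
  f_4 = 0.494797
Posterior odds = (P(Z=4)·f_4) / (P(Z=3)·f_3) = (0.39·0.494797) / (0.26·0.00507262) = 0.192971 / 0.00131888 ≈ 146.314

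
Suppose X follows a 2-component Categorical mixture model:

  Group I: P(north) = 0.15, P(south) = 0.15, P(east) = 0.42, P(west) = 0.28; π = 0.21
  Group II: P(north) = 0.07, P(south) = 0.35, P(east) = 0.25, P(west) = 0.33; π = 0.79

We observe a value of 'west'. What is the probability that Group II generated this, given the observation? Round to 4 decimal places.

The responsibility of component k is π_k f_k(x) divided by Σ_j π_j f_j(x).
Categorical probabilities:
  p_I = P(west | comp) = 0.28
  p_II = P(west | comp) = 0.33
Multiply by the mixture weights:
  π_I·p_I = 0.21 × 0.28 = 0.0588
  π_II·p_II = 0.79 × 0.33 = 0.2607
Sum: 0.0588 + 0.2607 = 0.3195
P(Group II | x) = 0.2607 / 0.3195 ≈ 0.8160

0.8160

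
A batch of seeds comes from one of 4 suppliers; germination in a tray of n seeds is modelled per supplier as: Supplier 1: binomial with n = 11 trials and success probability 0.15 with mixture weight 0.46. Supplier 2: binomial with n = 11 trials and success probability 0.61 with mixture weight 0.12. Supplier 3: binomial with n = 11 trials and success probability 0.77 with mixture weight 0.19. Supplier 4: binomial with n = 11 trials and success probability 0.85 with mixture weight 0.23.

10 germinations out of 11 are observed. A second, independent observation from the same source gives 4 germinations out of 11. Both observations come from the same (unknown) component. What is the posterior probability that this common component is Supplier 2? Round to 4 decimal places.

P(component k | x) = π_k·f_k(x) / marginal(x), where marginal(x) = Σ_j π_j·f_j(x).
Since both observations come from the same component, the likelihood for component k is f_k(x₁)·f_k(x₂).
  L_1 = [C(11,10)·0.15^10·0.85^1 = 11·5.7665e-09·0.85 = 5.39168e-08] × [0.0535564] = 2.88759e-09
  L_2 = [C(11,10)·0.61^10·0.39^1 = 11·0.00713343·0.39 = 0.0306024] × [0.0627026] = 0.00191885
  L_3 = [C(11,10)·0.77^10·0.23^1 = 11·0.0732668·0.23 = 0.185365] × [0.00394977] = 0.000732149
  L_4 = [C(11,10)·0.85^10·0.15^1 = 11·0.196874·0.15 = 0.324843] × [0.000294326] = 9.56096e-05
Prior × likelihood for each component:
  π_1·L_1 = 0.46 × 2.88759e-09 = 1.32829e-09
  π_2·L_2 = 0.12 × 0.00191885 = 0.000230262
  π_3·L_3 = 0.19 × 0.000732149 = 0.000139108
  π_4·L_4 = 0.23 × 9.56096e-05 = 2.19902e-05
Normaliser: 1.32829e-09 + 0.000230262 + 0.000139108 + 2.19902e-05 = 0.000391362
P(Supplier 2 | x₁, x₂) ≈ 0.5884

0.5884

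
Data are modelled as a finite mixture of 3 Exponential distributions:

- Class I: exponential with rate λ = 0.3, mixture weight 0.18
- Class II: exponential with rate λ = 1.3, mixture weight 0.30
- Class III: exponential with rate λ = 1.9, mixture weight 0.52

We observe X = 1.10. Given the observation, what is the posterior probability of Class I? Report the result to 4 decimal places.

0.1526

By Bayes' theorem, P(k | x) = w_k f_k(x) / Σ_j w_j f_j(x).
Evaluate each component's likelihood at the observed value:
  f_I = 0.215677
  f_II = 0.311102
  f_III = 0.235006
Unnormalised posteriors:
  w_I·f_I = 0.18 × 0.215677 = 0.0388219
  w_II·f_II = 0.30 × 0.311102 = 0.0933305
  w_III·f_III = 0.52 × 0.235006 = 0.122203
Sum: 0.0388219 + 0.0933305 + 0.122203 = 0.254355
P(Class I | x) ≈ 0.1526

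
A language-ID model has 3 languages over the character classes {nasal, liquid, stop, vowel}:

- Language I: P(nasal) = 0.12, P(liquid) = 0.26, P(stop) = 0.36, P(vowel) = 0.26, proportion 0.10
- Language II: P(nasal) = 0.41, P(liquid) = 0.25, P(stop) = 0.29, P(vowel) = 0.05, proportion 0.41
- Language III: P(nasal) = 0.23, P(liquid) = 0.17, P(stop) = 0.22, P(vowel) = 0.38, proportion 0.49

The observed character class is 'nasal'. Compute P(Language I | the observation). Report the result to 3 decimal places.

0.041

Apply Bayes' rule: the posterior for each component is proportional to its prior times its likelihood at x.
Component likelihoods at x = 'nasal':
  L_I = P(nasal | comp) = 0.12
  L_II = P(nasal | comp) = 0.41
  L_III = P(nasal | comp) = 0.23
Prior × likelihood for each component:
  w_I·L_I = 0.10 × 0.12 = 0.012
  w_II·L_II = 0.41 × 0.41 = 0.1681
  w_III·L_III = 0.49 × 0.23 = 0.1127
Normaliser: 0.012 + 0.1681 + 0.1127 = 0.2928
P(Language I | 'nasal') ≈ 0.041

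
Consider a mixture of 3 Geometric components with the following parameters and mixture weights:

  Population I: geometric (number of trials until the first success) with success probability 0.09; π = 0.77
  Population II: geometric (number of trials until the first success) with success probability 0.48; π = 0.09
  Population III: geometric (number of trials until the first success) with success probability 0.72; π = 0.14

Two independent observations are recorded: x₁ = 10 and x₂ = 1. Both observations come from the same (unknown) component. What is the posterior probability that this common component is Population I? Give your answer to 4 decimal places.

P(component k | x) = π_k·f_k(x) / marginal(x), where marginal(x) = Σ_j π_j·f_j(x).
Since both observations come from the same component, the likelihood for component k is f_k(x₁)·f_k(x₂).
  L_I = [0.0385137] × [0.09] = 0.00346623
  L_II = [0.00133435] × [0.48] = 0.00064049
  L_III = [7.61649e-06] × [0.72] = 5.48387e-06
Multiply by the mixture weights:
  π_I·L_I = 0.77 × 0.00346623 = 0.002669
  π_II·L_II = 0.09 × 0.00064049 = 5.76441e-05
  π_III·L_III = 0.14 × 5.48387e-06 = 7.67742e-07
Normaliser: 0.002669 + 5.76441e-05 + 7.67742e-07 = 0.00272741
Responsibility of Population I: 0.002669 / 0.00272741 ≈ 0.9786

0.9786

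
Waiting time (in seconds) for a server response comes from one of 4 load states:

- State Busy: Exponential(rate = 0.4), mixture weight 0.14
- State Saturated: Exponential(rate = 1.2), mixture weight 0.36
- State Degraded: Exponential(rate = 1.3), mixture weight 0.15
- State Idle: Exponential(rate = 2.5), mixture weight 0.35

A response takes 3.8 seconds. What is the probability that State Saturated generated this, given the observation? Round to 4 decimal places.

0.2479

Apply Bayes' rule: the posterior for each component is proportional to its prior times its likelihood at x.
Exponential densities:
  f_Busy = 0.4·e^(−0.4·3.8) = 0.4·e^(−1.5200) = 0.0874848
  f_Saturated = 1.2·e^(−1.2·3.8) = 1.2·e^(−4.5600) = 0.0125545
  f_Degraded = 1.3·e^(−1.3·3.8) = 1.3·e^(−4.9400) = 0.00930098
  f_Idle = 2.5·e^(−2.5·3.8) = 2.5·e^(−9.5000) = 0.00018713
Multiply by the mixture weights:
  π_Busy·f_Busy = 0.14 × 0.0874848 = 0.0122479
  π_Saturated·f_Saturated = 0.36 × 0.0125545 = 0.00451961
  π_Degraded·f_Degraded = 0.15 × 0.00930098 = 0.00139515
  π_Idle·f_Idle = 0.35 × 0.00018713 = 6.54954e-05
Evidence: 0.0122479 + 0.00451961 + 0.00139515 + 6.54954e-05 = 0.0182281
Responsibility of State Saturated: 0.00451961 / 0.0182281 ≈ 0.2479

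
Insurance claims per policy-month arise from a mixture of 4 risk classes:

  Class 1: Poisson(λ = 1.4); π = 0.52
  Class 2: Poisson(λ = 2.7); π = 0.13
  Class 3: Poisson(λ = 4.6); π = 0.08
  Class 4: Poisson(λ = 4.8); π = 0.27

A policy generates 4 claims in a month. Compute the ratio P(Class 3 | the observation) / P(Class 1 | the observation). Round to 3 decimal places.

0.731

Only the two components matter; the odds are (π_i f_i(x)) / (π_j f_j(x)).
Evaluate each component's likelihood at the observed value:
  p_1 = e^(−1.4)·1.4^4/4! = 0.039472
  p_2 = e^(−2.7)·2.7^4/4! = 0.148816
  p_3 = e^(−4.6)·4.6^4/4! = 0.187528
  p_4 = e^(−4.8)·4.8^4/4! = 0.182029
Posterior odds = (π_3·p_3) / (π_1·p_1) = (0.08·0.187528) / (0.52·0.039472) = 0.0150022 / 0.0205254 ≈ 0.731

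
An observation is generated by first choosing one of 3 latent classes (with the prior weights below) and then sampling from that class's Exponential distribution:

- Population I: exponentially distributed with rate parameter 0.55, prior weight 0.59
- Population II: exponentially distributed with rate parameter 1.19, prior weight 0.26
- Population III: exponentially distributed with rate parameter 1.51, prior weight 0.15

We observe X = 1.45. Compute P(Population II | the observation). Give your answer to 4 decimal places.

0.2431

The responsibility of component k is w_k f_k(x) divided by Σ_j w_j f_j(x).
Exponential densities:
  f_I = 0.24775
  f_II = 0.21192
  f_III = 0.169079
Prior × likelihood for each component:
  w_I·f_I = 0.59 × 0.24775 = 0.146172
  w_II·f_II = 0.26 × 0.21192 = 0.0550992
  w_III·f_III = 0.15 × 0.169079 = 0.0253618
Evidence: 0.146172 + 0.0550992 + 0.0253618 = 0.226633
P(Population II | data) = 0.0550992 / 0.226633 ≈ 0.2431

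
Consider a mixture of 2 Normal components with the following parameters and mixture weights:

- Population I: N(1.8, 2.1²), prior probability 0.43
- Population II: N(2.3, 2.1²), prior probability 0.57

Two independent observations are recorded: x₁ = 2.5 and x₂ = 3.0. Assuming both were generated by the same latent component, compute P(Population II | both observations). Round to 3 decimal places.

0.608

The responsibility of component k is w_k f_k(x) divided by Σ_j w_j f_j(x).
Since both observations come from the same component, the likelihood for component k is f_k(x₁)·f_k(x₂).
  p_I = [0.179706] × [0.161356] = 0.0289967
  p_II = [0.189113] × [0.179706] = 0.0339848
Unnormalised posteriors:
  w_I·p_I = 0.43 × 0.0289967 = 0.0124686
  w_II·p_II = 0.57 × 0.0339848 = 0.0193713
Sum: 0.0124686 + 0.0193713 = 0.0318399
So the posterior for Population II is 0.0193713 / 0.0318399 ≈ 0.608.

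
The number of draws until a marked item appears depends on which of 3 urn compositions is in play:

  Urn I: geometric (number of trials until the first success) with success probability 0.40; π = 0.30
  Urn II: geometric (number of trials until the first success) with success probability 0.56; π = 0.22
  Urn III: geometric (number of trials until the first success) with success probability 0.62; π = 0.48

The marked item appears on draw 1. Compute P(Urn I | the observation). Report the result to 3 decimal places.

Apply Bayes' rule: the posterior for each component is proportional to its prior times its likelihood at x.
Geometric probabilities:
  L_I = 0.40·(1−0.40)^0 = 0.40·1 = 0.4
  L_II = 0.56·(1−0.56)^0 = 0.56·1 = 0.56
  L_III = 0.62·(1−0.62)^0 = 0.62·1 = 0.62
Unnormalised posteriors:
  π_I·L_I = 0.30 × 0.4 = 0.12
  π_II·L_II = 0.22 × 0.56 = 0.1232
  π_III·L_III = 0.48 × 0.62 = 0.2976
Sum: 0.12 + 0.1232 + 0.2976 = 0.5408
So the posterior for Urn I is 0.12 / 0.5408 ≈ 0.222.

0.222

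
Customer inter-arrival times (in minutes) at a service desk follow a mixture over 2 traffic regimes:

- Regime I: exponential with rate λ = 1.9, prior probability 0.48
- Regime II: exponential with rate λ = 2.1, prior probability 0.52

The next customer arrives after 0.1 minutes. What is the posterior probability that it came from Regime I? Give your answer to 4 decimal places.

By Bayes' theorem, P(k | x) = π_k f_k(x) / Σ_j π_j f_j(x).
Evaluate each component's likelihood at the observed value:
  f_I = 1.9·e^(−1.9·0.1) = 1.9·e^(−0.1900) = 1.57122
  f_II = 2.1·e^(−2.1·0.1) = 2.1·e^(−0.2100) = 1.70223
Unnormalised posteriors:
  π_I·f_I = 0.48 × 1.57122 = 0.754187
  π_II·f_II = 0.52 × 1.70223 = 0.885158
Normaliser: 0.754187 + 0.885158 = 1.63934
P(Regime I | 0.1 minutes) = 0.754187 / 1.63934 ≈ 0.4601

0.4601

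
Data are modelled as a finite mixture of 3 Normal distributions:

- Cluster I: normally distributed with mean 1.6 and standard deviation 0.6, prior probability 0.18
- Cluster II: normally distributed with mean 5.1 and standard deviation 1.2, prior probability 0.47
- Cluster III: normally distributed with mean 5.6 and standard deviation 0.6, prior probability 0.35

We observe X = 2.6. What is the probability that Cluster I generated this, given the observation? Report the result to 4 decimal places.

0.6259

Posterior ∝ prior × likelihood, so P(k | x) ∝ π_k f_k(x); normalise over all components.
Normal densities:
  f_I = 0.165795
  f_II = 0.0379533
  f_III = 2.47787e-06
Unnormalised posteriors:
  π_I·f_I = 0.18 × 0.165795 = 0.0298431
  π_II·f_II = 0.47 × 0.0379533 = 0.017838
  π_III·f_III = 0.35 × 2.47787e-06 = 8.67253e-07
Sum: 0.0298431 + 0.017838 + 8.67253e-07 = 0.0476821
Responsibility of Cluster I: 0.0298431 / 0.0476821 ≈ 0.6259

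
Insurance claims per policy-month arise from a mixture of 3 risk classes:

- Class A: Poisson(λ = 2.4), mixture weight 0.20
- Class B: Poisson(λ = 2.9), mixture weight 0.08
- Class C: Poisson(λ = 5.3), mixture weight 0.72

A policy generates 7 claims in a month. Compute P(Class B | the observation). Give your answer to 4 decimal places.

0.0173

The responsibility of component k is w_k f_k(x) divided by Σ_j w_j f_j(x).
Component likelihoods at x = 7 claims:
  f_A = 0.00825546
  f_B = 0.0188322
  f_C = 0.116343
Weight by the priors:
  w_A·f_A = 0.20 × 0.00825546 = 0.00165109
  w_B·f_B = 0.08 × 0.0188322 = 0.00150658
  w_C·f_C = 0.72 × 0.116343 = 0.0837669
Evidence: 0.00165109 + 0.00150658 + 0.0837669 = 0.0869245
P(Class B | the observation) = 0.00150658 / 0.0869245 ≈ 0.0173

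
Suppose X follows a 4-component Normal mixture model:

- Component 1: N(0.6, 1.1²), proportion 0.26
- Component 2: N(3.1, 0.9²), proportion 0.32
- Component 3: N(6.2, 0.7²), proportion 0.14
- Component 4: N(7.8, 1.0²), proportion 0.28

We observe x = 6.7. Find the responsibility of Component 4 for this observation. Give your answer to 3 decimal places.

0.496

The responsibility of component k is π_k f_k(x) divided by Σ_j π_j f_j(x).
Component likelihoods at x = 6.7:
  L_1 = 7.61712e-08
  L_2 = 0.0001487
  L_3 = 0.441593
  L_4 = 0.217852
Multiply by the mixture weights:
  π_1·L_1 = 0.26 × 7.61712e-08 = 1.98045e-08
  π_2·L_2 = 0.32 × 0.0001487 = 4.75841e-05
  π_3·L_3 = 0.14 × 0.441593 = 0.0618231
  π_4·L_4 = 0.28 × 0.217852 = 0.0609986
Sum: 1.98045e-08 + 4.75841e-05 + 0.0618231 + 0.0609986 = 0.122869
So the posterior for Component 4 is 0.0609986 / 0.122869 ≈ 0.496.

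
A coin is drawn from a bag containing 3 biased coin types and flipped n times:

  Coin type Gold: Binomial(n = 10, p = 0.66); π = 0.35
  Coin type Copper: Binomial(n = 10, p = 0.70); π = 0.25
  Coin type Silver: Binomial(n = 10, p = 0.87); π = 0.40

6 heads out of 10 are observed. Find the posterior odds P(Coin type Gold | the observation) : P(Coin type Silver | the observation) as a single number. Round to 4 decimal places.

7.8037

Since P(k|x) ∝ w_k f_k(x), the posterior odds are w_i f_i(x) / (w_j f_j(x)).
Component likelihoods at x = 6 heads out of 10:
  f_Gold = C(10,6)·0.66^6·0.34^4 = 210·0.082654·0.0133634 = 0.231952
  f_Copper = C(10,6)·0.70^6·0.30^4 = 210·0.117649·0.0081 = 0.200121
  f_Silver = C(10,6)·0.87^6·0.13^4 = 210·0.433626·0.00028561 = 0.0260081
0.0811833 / 0.0104032 ≈ 7.8037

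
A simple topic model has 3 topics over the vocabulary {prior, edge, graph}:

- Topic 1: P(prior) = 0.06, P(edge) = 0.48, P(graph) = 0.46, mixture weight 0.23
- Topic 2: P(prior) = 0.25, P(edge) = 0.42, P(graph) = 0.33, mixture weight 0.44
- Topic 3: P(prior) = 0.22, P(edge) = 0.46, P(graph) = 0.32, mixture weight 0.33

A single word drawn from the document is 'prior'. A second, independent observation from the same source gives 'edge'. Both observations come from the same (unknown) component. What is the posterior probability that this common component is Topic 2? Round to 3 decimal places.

P(component k | x) = w_k·f_k(x) / marginal(x), where marginal(x) = Σ_j w_j·f_j(x).
Since both observations come from the same component, the likelihood for component k is f_k(x₁)·f_k(x₂).
  L_1 = [P(prior | comp) = 0.06] × [0.48] = 0.0288
  L_2 = [P(prior | comp) = 0.25] × [0.42] = 0.105
  L_3 = [P(prior | comp) = 0.22] × [0.46] = 0.1012
Unnormalised posteriors:
  w_1·L_1 = 0.23 × 0.0288 = 0.006624
  w_2·L_2 = 0.44 × 0.105 = 0.0462
  w_3·L_3 = 0.33 × 0.1012 = 0.033396
Normaliser: 0.006624 + 0.0462 + 0.033396 = 0.08622
P(Topic 2 | x₁, x₂) = 0.0462 / 0.08622 ≈ 0.536

0.536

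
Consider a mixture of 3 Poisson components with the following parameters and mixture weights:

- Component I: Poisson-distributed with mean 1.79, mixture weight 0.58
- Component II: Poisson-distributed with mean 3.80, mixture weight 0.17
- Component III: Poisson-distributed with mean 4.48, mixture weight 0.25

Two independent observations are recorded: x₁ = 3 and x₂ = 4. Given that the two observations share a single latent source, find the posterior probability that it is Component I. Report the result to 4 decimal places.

The responsibility of component k is P(Z=k) f_k(x) divided by Σ_j P(Z=j) f_j(x).
Since both observations come from the same component, the likelihood for component k is f_k(x₁)·f_k(x₂).
  L_I = [e^(−1.79)·1.79^3/3! = 0.159596] × [0.071419] = 0.0113982
  L_II = [e^(−3.80)·3.80^3/3! = 0.204588] × [0.194359] = 0.0397635
  L_III = [e^(−4.48)·4.48^3/3! = 0.169841] × [0.190222] = 0.0323076
Prior × likelihood for each component:
  P(Z=I)·L_I = 0.58 × 0.0113982 = 0.00661093
  P(Z=II)·L_II = 0.17 × 0.0397635 = 0.0067598
  P(Z=III)·L_III = 0.25 × 0.0323076 = 0.00807691
Marginal: 0.00661093 + 0.0067598 + 0.00807691 = 0.0214476
Responsibility of Component I: 0.00661093 / 0.0214476 ≈ 0.3082

0.3082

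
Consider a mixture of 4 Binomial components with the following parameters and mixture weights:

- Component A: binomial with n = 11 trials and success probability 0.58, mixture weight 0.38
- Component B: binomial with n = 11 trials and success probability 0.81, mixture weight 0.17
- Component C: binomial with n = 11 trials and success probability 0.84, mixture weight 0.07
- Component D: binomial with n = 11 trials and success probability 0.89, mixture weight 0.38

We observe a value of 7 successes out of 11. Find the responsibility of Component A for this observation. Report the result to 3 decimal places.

0.746

The responsibility of component k is w_k f_k(x) divided by Σ_j w_j f_j(x).
Evaluate each component's likelihood at the observed value:
  f_A = 0.226729
  f_B = 0.0983838
  f_C = 0.0638188
  f_D = 0.0213705
Weight by the priors:
  w_A·f_A = 0.38 × 0.226729 = 0.086157
  w_B·f_B = 0.17 × 0.0983838 = 0.0167252
  w_C·f_C = 0.07 × 0.0638188 = 0.00446732
  w_D·f_D = 0.38 × 0.0213705 = 0.00812079
Normaliser: 0.086157 + 0.0167252 + 0.00446732 + 0.00812079 = 0.11547
So the posterior for Component A is 0.086157 / 0.11547 ≈ 0.746.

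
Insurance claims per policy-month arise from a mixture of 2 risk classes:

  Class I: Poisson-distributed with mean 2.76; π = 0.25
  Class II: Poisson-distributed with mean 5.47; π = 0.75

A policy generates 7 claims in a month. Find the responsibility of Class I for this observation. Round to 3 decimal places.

The responsibility of component k is π_k f_k(x) divided by Σ_j π_j f_j(x).
Poisson probabilities:
  L_I = e^(−2.76)·2.76^7/7! = 0.0153208
  L_II = e^(−5.47)·5.47^7/7! = 0.122431
Prior × likelihood for each component:
  π_I·L_I = 0.25 × 0.0153208 = 0.00383019
  π_II·L_II = 0.75 × 0.122431 = 0.0918229
Evidence: 0.00383019 + 0.0918229 = 0.0956531
P(Class I | data) ≈ 0.040

0.040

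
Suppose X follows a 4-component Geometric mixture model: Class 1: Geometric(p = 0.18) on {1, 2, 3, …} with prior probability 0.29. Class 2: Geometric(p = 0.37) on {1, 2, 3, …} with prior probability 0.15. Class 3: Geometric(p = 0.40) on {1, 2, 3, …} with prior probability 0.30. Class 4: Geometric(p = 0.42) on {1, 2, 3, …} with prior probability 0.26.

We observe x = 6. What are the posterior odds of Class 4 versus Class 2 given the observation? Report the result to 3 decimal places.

Posterior odds = (P(Z=i) f_i(x)) / (P(Z=j) f_j(x)); the normalising sum cancels.
Evaluate each component's likelihood at the observed value:
  L_1 = 0.18·(1−0.18)^5 = 0.18·0.37074 = 0.0667332
  L_2 = 0.37·(1−0.37)^5 = 0.37·0.0992437 = 0.0367202
  L_3 = 0.40·(1−0.40)^5 = 0.40·0.07776 = 0.031104
  L_4 = 0.42·(1−0.42)^5 = 0.42·0.0656357 = 0.027567
Posterior odds = (P(Z=4)·L_4) / (P(Z=2)·L_2) = (0.26·0.027567) / (0.15·0.0367202) = 0.00716742 / 0.00550802 ≈ 1.301

1.301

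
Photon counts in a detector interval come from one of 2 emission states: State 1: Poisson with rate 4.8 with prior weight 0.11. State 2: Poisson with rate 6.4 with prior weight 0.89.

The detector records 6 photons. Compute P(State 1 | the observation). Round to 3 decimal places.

P(component k | x) = π_k·f_k(x) / marginal(x), where marginal(x) = Σ_j π_j·f_j(x).
Component likelihoods at x = 6 photons:
  L_1 = 0.139798
  L_2 = 0.158585
Weight by the priors:
  π_1·L_1 = 0.11 × 0.139798 = 0.0153778
  π_2·L_2 = 0.89 × 0.158585 = 0.141141
Denominator: 0.0153778 + 0.141141 = 0.156519
So the posterior for State 1 is 0.0153778 / 0.156519 ≈ 0.098.

0.098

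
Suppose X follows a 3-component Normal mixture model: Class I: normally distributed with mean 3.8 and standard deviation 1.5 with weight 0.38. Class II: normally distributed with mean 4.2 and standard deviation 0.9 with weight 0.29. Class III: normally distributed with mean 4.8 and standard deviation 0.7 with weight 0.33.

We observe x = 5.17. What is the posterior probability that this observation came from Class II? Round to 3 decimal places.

By Bayes' theorem, P(k | x) = P(Z=k) f_k(x) / Σ_j P(Z=j) f_j(x).
Component likelihoods at x = 5.17:
  L_I = 0.175259
  L_II = 0.247987
  L_III = 0.495614
Prior × likelihood for each component:
  P(Z=I)·L_I = 0.38 × 0.175259 = 0.0665983
  P(Z=II)·L_II = 0.29 × 0.247987 = 0.0719161
  P(Z=III)·L_III = 0.33 × 0.495614 = 0.163553
Evidence: 0.0665983 + 0.0719161 + 0.163553 = 0.302067
P(Class II | the observation) = 0.0719161 / 0.302067 ≈ 0.238

0.238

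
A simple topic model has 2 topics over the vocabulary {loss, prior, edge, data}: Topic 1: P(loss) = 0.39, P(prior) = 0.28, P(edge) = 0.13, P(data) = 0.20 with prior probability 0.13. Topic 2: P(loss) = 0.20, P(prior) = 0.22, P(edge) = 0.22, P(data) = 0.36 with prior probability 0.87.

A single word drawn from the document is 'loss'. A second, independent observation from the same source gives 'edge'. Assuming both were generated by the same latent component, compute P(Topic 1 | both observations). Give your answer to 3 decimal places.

0.147

Posterior ∝ prior × likelihood, so P(k | x) ∝ π_k f_k(x); normalise over all components.
Since both observations come from the same component, the likelihood for component k is f_k(x₁)·f_k(x₂).
  f_1 = [0.39] × [0.13] = 0.0507
  f_2 = [0.2] × [0.22] = 0.044
Unnormalised posteriors:
  π_1·f_1 = 0.13 × 0.0507 = 0.006591
  π_2·f_2 = 0.87 × 0.044 = 0.03828
Normaliser: 0.006591 + 0.03828 = 0.044871
Responsibility of Topic 1: 0.006591 / 0.044871 ≈ 0.147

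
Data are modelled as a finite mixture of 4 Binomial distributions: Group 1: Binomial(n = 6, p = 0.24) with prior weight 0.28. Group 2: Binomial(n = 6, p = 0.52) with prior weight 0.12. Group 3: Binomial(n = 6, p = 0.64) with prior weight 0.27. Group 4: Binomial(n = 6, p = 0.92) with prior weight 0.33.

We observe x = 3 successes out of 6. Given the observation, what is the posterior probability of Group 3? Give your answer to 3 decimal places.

0.472

By Bayes' theorem, P(k | x) = π_k f_k(x) / Σ_j π_j f_j(x).
Evaluate each component's likelihood at the observed value:
  p_1 = 0.121368
  p_2 = 0.311002
  p_3 = 0.244612
  p_4 = 0.00797377
Weight by the priors:
  π_1·p_1 = 0.28 × 0.121368 = 0.0339831
  π_2·p_2 = 0.12 × 0.311002 = 0.0373203
  π_3·p_3 = 0.27 × 0.244612 = 0.0660452
  π_4·p_4 = 0.33 × 0.00797377 = 0.00263134
Evidence: 0.0339831 + 0.0373203 + 0.0660452 + 0.00263134 = 0.13998
P(Group 3 | data) ≈ 0.472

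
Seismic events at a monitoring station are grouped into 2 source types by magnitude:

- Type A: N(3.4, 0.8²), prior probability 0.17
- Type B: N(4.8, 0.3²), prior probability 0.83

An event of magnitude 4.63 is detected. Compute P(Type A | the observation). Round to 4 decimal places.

The responsibility of component k is w_k f_k(x) divided by Σ_j w_j f_j(x).
Normal densities:
  p_A = 0.152934
  p_B = 1.13256
Multiply by the mixture weights:
  w_A·p_A = 0.17 × 0.152934 = 0.0259988
  w_B·p_B = 0.83 × 1.13256 = 0.940023
Evidence: 0.0259988 + 0.940023 = 0.966022
P(Type A | x) ≈ 0.0269

0.0269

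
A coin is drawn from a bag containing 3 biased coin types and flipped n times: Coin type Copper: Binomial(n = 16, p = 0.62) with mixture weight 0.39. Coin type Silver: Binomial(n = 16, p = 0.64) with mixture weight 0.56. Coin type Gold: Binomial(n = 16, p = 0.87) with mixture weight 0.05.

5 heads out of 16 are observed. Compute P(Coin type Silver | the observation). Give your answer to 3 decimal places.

Posterior ∝ prior × likelihood, so P(k | x) ∝ w_k f_k(x); normalise over all components.
Evaluate each component's likelihood at the observed value:
  p_Copper = 0.00954686
  p_Silver = 0.0061732
  p_Gold = 3.90172e-07
Unnormalised posteriors:
  w_Copper·p_Copper = 0.39 × 0.00954686 = 0.00372328
  w_Silver·p_Silver = 0.56 × 0.0061732 = 0.00345699
  w_Gold·p_Gold = 0.05 × 3.90172e-07 = 1.95086e-08
Sum: 0.00372328 + 0.00345699 + 1.95086e-08 = 0.00718028
P(Coin type Silver | x) ≈ 0.481

0.481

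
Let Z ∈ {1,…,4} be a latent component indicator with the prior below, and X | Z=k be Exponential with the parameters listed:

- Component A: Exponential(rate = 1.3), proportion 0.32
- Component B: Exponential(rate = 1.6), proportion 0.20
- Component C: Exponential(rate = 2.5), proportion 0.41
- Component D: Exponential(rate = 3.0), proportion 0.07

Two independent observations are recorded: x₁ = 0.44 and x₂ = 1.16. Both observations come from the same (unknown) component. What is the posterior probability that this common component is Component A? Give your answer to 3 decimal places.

The responsibility of component k is π_k f_k(x) divided by Σ_j π_j f_j(x).
Since both observations come from the same component, the likelihood for component k is f_k(x₁)·f_k(x₂).
  L_A = [1.3·e^(−1.3·0.44) = 1.3·e^(−0.5720) = 0.733714] × [0.287758] = 0.211132
  L_B = [1.6·e^(−1.6·0.44) = 1.6·e^(−0.7040) = 0.791365] × [0.250075] = 0.1979
  L_C = [2.5·e^(−2.5·0.44) = 2.5·e^(−1.1000) = 0.832178] × [0.137558] = 0.114473
  L_D = [3.0·e^(−3.0·0.44) = 3.0·e^(−1.3200) = 0.801406] × [0.0924222] = 0.0740677
Prior × likelihood for each component:
  π_A·L_A = 0.32 × 0.211132 = 0.0675623
  π_B·L_B = 0.20 × 0.1979 = 0.03958
  π_C·L_C = 0.41 × 0.114473 = 0.0469338
  π_D·L_D = 0.07 × 0.0740677 = 0.00518474
Marginal: 0.0675623 + 0.03958 + 0.0469338 + 0.00518474 = 0.159261
Responsibility of Component A: 0.0675623 / 0.159261 ≈ 0.424

0.424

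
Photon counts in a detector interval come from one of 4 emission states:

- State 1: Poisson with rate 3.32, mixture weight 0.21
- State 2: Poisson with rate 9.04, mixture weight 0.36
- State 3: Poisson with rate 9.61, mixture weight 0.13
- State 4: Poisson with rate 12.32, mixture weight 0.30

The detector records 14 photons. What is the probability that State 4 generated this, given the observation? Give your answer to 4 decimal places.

0.6175

P(component k | x) = P(Z=k)·f_k(x) / marginal(x), where marginal(x) = Σ_j P(Z=j)·f_j(x).
Component likelihoods at x = 14 photons:
  L_1 = e^(−3.32)·3.32^14/14! = 8.19723e-06
  L_2 = e^(−9.04)·9.04^14/14! = 0.0331076
  L_3 = e^(−9.61)·9.61^14/14! = 0.0440706
  L_4 = e^(−12.32)·12.32^14/14! = 0.0949803
Multiply by the mixture weights:
  P(Z=1)·L_1 = 0.21 × 8.19723e-06 = 1.72142e-06
  P(Z=2)·L_2 = 0.36 × 0.0331076 = 0.0119187
  P(Z=3)·L_3 = 0.13 × 0.0440706 = 0.00572918
  P(Z=4)·L_4 = 0.30 × 0.0949803 = 0.0284941
Denominator: 1.72142e-06 + 0.0119187 + 0.00572918 + 0.0284941 = 0.0461437
Responsibility of State 4: 0.0284941 / 0.0461437 ≈ 0.6175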